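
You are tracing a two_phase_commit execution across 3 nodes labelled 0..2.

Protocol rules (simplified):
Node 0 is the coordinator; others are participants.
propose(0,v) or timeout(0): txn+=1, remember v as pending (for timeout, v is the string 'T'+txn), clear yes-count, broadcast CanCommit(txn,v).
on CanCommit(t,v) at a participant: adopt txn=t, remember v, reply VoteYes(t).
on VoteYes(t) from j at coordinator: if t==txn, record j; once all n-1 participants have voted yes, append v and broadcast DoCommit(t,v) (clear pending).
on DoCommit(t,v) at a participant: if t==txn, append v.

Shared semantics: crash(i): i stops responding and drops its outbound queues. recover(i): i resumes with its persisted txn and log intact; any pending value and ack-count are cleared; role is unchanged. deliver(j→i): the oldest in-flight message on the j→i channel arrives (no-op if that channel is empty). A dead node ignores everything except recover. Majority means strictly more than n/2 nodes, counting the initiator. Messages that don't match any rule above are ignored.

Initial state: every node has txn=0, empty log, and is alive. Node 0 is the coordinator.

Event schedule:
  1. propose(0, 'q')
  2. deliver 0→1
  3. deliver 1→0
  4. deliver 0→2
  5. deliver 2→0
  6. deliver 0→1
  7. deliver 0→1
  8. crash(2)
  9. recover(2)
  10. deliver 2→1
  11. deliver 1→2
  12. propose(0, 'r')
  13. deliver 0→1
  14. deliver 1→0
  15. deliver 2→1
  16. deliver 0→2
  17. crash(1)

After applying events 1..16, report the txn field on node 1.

2

[1] propose(0,'q') → N0(coor t1 [-])
[2] deliver 0→1 → N1(part t1 [-])
[3] deliver 1→0 → ∅
[4] deliver 0→2 → N2(part t1 [-])
[5] deliver 2→0 → N0(coor t1 [q])
[6] deliver 0→1 → N1(part t1 [q])
[7] deliver 0→1 → ∅
[8] crash(2) → N2(✗part t1 [-])
[9] recover(2) → N2(part t1 [-])
[10] deliver 2→1 → ∅
[11] deliver 1→2 → ∅
[12] propose(0,'r') → N0(coor t2 [q])
[13] deliver 0→1 → N1(part t2 [q])
[14] deliver 1→0 → ∅
[15] deliver 2→1 → ∅
[16] deliver 0→2 → N2(part t1 [q])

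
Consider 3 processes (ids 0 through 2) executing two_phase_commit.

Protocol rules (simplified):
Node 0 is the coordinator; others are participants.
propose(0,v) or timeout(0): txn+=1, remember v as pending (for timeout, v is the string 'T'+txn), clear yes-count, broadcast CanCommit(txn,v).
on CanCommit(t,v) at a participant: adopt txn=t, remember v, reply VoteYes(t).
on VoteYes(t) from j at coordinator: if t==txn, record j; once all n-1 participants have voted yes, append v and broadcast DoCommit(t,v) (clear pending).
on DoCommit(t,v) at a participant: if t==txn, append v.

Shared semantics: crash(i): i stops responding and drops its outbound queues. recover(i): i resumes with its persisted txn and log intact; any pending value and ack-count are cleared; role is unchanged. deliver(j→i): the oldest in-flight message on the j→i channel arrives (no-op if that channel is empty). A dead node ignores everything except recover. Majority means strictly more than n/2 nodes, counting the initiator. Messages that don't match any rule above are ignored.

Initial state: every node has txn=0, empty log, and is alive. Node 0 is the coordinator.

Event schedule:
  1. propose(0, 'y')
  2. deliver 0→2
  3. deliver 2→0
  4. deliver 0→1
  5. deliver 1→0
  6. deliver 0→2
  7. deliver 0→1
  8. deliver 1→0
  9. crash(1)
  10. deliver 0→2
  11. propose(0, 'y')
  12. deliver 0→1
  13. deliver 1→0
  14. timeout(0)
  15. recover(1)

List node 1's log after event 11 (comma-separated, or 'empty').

after 1 — propose(0,'y'): n0:coor/t1/[-]
after 2 — deliver 0→2: n2:part/t1/[-]
after 3 — deliver 2→0: ·
after 4 — deliver 0→1: n1:part/t1/[-]
after 5 — deliver 1→0: n0:coor/t1/[y]
after 6 — deliver 0→2: n2:part/t1/[y]
after 7 — deliver 0→1: n1:part/t1/[y]
after 8 — deliver 1→0: ·
after 9 — crash(1): n1:✗part/t1/[y]
after 10 — deliver 0→2: ·
after 11 — propose(0,'y'): n0:coor/t2/[y]

y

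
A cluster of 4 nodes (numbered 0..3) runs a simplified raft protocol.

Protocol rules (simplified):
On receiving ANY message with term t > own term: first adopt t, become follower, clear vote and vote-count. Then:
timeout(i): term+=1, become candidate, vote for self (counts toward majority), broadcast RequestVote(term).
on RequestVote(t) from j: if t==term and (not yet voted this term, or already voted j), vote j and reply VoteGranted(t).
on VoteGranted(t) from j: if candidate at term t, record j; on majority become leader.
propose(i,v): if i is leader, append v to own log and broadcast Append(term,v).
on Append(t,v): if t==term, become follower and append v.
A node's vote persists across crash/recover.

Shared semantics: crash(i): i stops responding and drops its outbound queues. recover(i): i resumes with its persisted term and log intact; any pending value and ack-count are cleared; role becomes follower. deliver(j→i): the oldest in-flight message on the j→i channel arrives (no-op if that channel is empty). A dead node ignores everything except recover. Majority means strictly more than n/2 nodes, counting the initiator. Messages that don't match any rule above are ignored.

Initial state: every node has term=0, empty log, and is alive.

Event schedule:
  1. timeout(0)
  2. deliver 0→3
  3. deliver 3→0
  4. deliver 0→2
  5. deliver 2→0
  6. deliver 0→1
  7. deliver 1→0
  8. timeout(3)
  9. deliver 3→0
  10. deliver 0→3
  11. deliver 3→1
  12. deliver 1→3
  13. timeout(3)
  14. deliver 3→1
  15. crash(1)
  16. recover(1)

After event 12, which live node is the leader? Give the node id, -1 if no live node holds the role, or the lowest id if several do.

3

after 1 — timeout(0): n0:cand/t1/[-]
after 2 — deliver 0→3: n3:foll/t1/[-]
after 3 — deliver 3→0: ·
after 4 — deliver 0→2: n2:foll/t1/[-]
after 5 — deliver 2→0: n0:lead/t1/[-]
after 6 — deliver 0→1: n1:foll/t1/[-]
after 7 — deliver 1→0: ·
after 8 — timeout(3): n3:cand/t2/[-]
after 9 — deliver 3→0: n0:foll/t2/[-]
after 10 — deliver 0→3: ·
after 11 — deliver 3→1: n1:foll/t2/[-]
after 12 — deliver 1→3: n3:lead/t2/[-]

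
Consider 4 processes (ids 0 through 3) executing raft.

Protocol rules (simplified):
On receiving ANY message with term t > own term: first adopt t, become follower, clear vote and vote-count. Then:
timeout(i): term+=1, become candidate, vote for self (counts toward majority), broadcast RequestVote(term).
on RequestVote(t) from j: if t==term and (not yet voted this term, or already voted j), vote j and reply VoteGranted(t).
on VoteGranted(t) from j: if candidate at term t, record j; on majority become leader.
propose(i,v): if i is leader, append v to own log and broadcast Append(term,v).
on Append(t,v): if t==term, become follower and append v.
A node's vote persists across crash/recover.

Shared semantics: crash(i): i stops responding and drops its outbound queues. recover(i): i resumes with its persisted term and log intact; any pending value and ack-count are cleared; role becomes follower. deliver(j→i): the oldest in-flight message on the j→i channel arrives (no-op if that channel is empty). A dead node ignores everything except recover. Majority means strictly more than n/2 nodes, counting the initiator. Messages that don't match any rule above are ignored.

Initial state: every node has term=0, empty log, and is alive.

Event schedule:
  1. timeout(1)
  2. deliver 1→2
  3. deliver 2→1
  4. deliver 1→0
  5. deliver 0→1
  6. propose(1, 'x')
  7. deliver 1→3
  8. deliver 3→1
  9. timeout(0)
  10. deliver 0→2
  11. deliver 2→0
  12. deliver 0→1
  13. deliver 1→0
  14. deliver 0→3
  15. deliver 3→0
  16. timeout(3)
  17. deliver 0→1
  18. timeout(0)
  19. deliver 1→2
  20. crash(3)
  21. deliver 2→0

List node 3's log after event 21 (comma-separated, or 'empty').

empty

after 1 — timeout(1): n1:cand/t1/[-]
after 2 — deliver 1→2: n2:foll/t1/[-]
after 3 — deliver 2→1: ·
after 4 — deliver 1→0: n0:foll/t1/[-]
after 5 — deliver 0→1: n1:lead/t1/[-]
after 6 — propose(1,'x'): n1:lead/t1/[x]
after 7 — deliver 1→3: n3:foll/t1/[-]
after 8 — deliver 3→1: ·
after 9 — timeout(0): n0:cand/t2/[-]
after 10 — deliver 0→2: n2:foll/t2/[-]
after 11 — deliver 2→0: ·
after 12 — deliver 0→1: n1:foll/t2/[x]
after 13 — deliver 1→0: ·
after 14 — deliver 0→3: n3:foll/t2/[-]
after 15 — deliver 3→0: n0:lead/t2/[-]
after 16 — timeout(3): n3:cand/t3/[-]
after 17 — deliver 0→1: ·
after 18 — timeout(0): n0:cand/t3/[-]
after 19 — deliver 1→2: ·
after 20 — crash(3): n3:✗cand/t3/[-]
after 21 — deliver 2→0: ·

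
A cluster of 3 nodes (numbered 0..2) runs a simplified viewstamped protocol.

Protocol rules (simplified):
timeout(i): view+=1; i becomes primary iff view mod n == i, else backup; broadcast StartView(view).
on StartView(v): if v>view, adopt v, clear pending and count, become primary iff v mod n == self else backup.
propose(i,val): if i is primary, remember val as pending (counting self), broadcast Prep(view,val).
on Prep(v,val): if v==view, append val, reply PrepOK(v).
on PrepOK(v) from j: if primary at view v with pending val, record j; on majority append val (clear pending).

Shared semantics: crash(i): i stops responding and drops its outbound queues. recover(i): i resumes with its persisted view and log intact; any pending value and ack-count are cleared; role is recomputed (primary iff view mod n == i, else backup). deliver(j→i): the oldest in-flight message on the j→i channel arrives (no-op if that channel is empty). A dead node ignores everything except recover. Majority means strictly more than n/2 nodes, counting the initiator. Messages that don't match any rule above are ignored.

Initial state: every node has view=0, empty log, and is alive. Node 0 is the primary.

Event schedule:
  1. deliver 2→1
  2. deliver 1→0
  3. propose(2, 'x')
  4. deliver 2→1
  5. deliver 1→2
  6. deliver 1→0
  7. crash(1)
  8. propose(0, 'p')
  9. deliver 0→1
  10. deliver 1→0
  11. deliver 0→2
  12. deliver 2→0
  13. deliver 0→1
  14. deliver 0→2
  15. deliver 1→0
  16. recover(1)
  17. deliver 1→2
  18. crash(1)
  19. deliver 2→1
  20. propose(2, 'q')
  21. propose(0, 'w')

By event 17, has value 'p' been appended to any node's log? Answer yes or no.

e1 deliver 2→1: ·
e2 deliver 1→0: ·
e3 propose(2,'x'): ·
e4 deliver 2→1: ·
e5 deliver 1→2: ·
e6 deliver 1→0: ·
e7 crash(1): 1[✗back,v=0,-]
e8 propose(0,'p'): ·
e9 deliver 0→1: ·
e10 deliver 1→0: ·
e11 deliver 0→2: 2[back,v=0,p]
e12 deliver 2→0: 0[prim,v=0,p]
e13 deliver 0→1: ·
e14 deliver 0→2: ·
e15 deliver 1→0: ·
e16 recover(1): 1[back,v=0,-]
e17 deliver 1→2: ·

yes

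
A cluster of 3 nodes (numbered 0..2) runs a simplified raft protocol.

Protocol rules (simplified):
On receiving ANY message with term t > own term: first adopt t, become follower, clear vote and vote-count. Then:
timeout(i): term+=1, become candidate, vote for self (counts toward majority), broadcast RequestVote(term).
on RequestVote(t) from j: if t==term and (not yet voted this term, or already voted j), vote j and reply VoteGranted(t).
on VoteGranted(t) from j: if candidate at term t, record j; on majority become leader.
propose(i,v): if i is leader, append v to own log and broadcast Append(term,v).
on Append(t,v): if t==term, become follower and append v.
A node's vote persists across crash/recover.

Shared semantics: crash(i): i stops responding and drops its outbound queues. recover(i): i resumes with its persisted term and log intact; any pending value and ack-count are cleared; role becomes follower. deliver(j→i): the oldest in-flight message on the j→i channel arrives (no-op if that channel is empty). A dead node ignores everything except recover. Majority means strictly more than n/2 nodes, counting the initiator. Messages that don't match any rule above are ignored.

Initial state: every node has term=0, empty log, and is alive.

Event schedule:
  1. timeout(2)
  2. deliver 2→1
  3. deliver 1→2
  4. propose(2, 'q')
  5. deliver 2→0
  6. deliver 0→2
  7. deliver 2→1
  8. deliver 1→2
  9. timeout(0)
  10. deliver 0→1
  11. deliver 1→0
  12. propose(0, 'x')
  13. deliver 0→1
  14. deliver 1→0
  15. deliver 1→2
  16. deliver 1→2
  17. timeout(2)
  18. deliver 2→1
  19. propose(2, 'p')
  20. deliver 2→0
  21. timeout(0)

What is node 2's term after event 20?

after 1 — timeout(2): n2:cand/t1/[-]
after 2 — deliver 2→1: n1:foll/t1/[-]
after 3 — deliver 1→2: n2:lead/t1/[-]
after 4 — propose(2,'q'): n2:lead/t1/[q]
after 5 — deliver 2→0: n0:foll/t1/[-]
after 6 — deliver 0→2: ·
after 7 — deliver 2→1: n1:foll/t1/[q]
after 8 — deliver 1→2: ·
after 9 — timeout(0): n0:cand/t2/[-]
after 10 — deliver 0→1: n1:foll/t2/[q]
after 11 — deliver 1→0: n0:lead/t2/[-]
after 12 — propose(0,'x'): n0:lead/t2/[x]
after 13 — deliver 0→1: n1:foll/t2/[q,x]
after 14 — deliver 1→0: ·
after 15 — deliver 1→2: ·
after 16 — deliver 1→2: ·
after 17 — timeout(2): n2:cand/t2/[q]
after 18 — deliver 2→1: ·
after 19 — propose(2,'p'): ·
after 20 — deliver 2→0: ·

2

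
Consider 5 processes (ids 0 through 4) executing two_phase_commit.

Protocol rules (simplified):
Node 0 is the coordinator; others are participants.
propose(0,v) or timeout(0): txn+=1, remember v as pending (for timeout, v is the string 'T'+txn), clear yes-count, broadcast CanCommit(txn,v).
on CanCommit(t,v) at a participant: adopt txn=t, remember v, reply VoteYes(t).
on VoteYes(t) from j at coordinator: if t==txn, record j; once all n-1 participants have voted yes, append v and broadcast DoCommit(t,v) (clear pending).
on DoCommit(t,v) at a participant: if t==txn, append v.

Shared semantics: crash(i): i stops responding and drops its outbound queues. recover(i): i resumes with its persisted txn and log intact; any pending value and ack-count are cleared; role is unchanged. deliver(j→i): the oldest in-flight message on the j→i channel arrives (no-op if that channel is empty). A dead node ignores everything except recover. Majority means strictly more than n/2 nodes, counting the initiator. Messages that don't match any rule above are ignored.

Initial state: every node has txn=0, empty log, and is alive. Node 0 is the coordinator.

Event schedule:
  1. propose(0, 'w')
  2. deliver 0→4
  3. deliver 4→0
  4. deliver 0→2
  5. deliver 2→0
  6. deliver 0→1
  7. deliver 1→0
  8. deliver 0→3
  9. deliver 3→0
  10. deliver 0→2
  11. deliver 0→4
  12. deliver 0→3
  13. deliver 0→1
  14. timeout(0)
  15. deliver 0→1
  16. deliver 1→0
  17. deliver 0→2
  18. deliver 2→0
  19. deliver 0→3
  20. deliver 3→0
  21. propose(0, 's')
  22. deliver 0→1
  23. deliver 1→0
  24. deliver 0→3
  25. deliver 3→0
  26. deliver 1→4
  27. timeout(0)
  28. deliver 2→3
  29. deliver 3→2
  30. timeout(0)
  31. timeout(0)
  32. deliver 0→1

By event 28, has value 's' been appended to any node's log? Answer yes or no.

after 1 — propose(0,'w'): n0:coor/t1/[-]
after 2 — deliver 0→4: n4:part/t1/[-]
after 3 — deliver 4→0: ·
after 4 — deliver 0→2: n2:part/t1/[-]
after 5 — deliver 2→0: ·
after 6 — deliver 0→1: n1:part/t1/[-]
after 7 — deliver 1→0: ·
after 8 — deliver 0→3: n3:part/t1/[-]
after 9 — deliver 3→0: n0:coor/t1/[w]
after 10 — deliver 0→2: n2:part/t1/[w]
after 11 — deliver 0→4: n4:part/t1/[w]
after 12 — deliver 0→3: n3:part/t1/[w]
after 13 — deliver 0→1: n1:part/t1/[w]
after 14 — timeout(0): n0:coor/t2/[w]
after 15 — deliver 0→1: n1:part/t2/[w]
after 16 — deliver 1→0: ·
after 17 — deliver 0→2: n2:part/t2/[w]
after 18 — deliver 2→0: ·
after 19 — deliver 0→3: n3:part/t2/[w]
after 20 — deliver 3→0: ·
after 21 — propose(0,'s'): n0:coor/t3/[w]
after 22 — deliver 0→1: n1:part/t3/[w]
after 23 — deliver 1→0: ·
after 24 — deliver 0→3: n3:part/t3/[w]
after 25 — deliver 3→0: ·
after 26 — deliver 1→4: ·
after 27 — timeout(0): n0:coor/t4/[w]
after 28 — deliver 2→3: ·

no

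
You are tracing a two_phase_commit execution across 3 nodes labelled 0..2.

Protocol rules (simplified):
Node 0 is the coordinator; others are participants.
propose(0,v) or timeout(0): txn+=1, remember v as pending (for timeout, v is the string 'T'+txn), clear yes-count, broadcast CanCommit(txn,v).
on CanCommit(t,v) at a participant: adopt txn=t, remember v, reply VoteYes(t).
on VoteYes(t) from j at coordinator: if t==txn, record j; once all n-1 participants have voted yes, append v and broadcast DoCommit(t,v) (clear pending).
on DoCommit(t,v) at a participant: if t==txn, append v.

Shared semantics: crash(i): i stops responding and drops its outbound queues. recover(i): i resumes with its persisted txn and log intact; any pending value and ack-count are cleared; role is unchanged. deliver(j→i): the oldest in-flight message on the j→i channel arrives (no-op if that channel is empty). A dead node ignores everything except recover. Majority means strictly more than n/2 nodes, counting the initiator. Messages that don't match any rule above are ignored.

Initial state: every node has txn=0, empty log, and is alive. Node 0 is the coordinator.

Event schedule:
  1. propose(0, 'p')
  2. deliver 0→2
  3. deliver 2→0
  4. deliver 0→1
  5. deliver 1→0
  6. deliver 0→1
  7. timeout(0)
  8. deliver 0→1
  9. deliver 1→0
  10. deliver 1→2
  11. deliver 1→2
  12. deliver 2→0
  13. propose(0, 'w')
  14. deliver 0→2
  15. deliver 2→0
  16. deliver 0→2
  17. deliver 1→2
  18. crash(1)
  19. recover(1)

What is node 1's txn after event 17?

e1 propose(0,'p'): 0[coor,t=1,-]
e2 deliver 0→2: 2[part,t=1,-]
e3 deliver 2→0: ·
e4 deliver 0→1: 1[part,t=1,-]
e5 deliver 1→0: 0[coor,t=1,p]
e6 deliver 0→1: 1[part,t=1,p]
e7 timeout(0): 0[coor,t=2,p]
e8 deliver 0→1: 1[part,t=2,p]
e9 deliver 1→0: ·
e10 deliver 1→2: ·
e11 deliver 1→2: ·
e12 deliver 2→0: ·
e13 propose(0,'w'): 0[coor,t=3,p]
e14 deliver 0→2: 2[part,t=1,p]
e15 deliver 2→0: ·
e16 deliver 0→2: 2[part,t=2,p]
e17 deliver 1→2: ·

2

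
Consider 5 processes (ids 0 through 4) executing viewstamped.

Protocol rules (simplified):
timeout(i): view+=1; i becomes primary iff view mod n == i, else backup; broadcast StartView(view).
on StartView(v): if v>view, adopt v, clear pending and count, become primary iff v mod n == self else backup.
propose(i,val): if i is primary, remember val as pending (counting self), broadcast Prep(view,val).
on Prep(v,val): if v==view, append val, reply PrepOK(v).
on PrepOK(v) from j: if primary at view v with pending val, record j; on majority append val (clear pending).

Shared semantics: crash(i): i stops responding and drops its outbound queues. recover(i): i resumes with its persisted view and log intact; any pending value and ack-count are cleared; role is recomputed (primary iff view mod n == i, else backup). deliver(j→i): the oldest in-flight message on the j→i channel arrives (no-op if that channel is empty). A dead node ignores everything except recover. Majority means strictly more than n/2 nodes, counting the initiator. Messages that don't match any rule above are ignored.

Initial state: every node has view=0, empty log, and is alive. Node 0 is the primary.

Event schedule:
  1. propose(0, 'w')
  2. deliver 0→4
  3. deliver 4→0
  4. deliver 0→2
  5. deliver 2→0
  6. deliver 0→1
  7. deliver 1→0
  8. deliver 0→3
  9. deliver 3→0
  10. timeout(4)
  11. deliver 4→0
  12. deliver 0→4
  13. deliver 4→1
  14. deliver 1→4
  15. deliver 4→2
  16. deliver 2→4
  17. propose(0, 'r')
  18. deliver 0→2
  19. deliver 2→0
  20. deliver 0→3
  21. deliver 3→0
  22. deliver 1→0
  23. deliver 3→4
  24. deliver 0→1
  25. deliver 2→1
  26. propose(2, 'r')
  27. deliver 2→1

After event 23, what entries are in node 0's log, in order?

e1 propose(0,'w'): ·
e2 deliver 0→4: 4[back,v=0,w]
e3 deliver 4→0: ·
e4 deliver 0→2: 2[back,v=0,w]
e5 deliver 2→0: 0[prim,v=0,w]
e6 deliver 0→1: 1[back,v=0,w]
e7 deliver 1→0: ·
e8 deliver 0→3: 3[back,v=0,w]
e9 deliver 3→0: ·
e10 timeout(4): 4[back,v=1,w]
e11 deliver 4→0: 0[back,v=1,w]
e12 deliver 0→4: ·
e13 deliver 4→1: 1[prim,v=1,w]
e14 deliver 1→4: ·
e15 deliver 4→2: 2[back,v=1,w]
e16 deliver 2→4: ·
e17 propose(0,'r'): ·
e18 deliver 0→2: ·
e19 deliver 2→0: ·
e20 deliver 0→3: ·
e21 deliver 3→0: ·
e22 deliver 1→0: ·
e23 deliver 3→4: ·

w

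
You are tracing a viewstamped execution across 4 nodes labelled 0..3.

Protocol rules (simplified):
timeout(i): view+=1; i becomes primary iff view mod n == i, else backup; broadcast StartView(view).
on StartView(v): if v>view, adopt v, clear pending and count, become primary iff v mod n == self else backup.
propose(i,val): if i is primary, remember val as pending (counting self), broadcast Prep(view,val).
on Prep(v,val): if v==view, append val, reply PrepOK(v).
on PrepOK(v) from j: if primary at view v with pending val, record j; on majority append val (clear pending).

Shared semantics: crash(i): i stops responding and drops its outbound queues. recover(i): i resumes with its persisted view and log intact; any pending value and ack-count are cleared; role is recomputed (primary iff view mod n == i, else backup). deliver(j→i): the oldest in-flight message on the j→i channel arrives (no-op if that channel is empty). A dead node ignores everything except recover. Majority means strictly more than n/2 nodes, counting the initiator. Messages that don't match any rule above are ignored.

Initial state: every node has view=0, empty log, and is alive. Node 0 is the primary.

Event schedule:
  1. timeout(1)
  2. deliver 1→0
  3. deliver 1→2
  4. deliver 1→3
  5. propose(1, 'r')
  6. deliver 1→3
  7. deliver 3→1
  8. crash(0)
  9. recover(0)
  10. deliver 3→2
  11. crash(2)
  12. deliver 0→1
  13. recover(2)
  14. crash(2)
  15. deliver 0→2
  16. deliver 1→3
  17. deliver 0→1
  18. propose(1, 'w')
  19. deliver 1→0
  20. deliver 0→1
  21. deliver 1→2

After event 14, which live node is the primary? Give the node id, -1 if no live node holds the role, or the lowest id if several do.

[1] timeout(1) → N1(prim v1 [-])
[2] deliver 1→0 → N0(back v1 [-])
[3] deliver 1→2 → N2(back v1 [-])
[4] deliver 1→3 → N3(back v1 [-])
[5] propose(1,'r') → ∅
[6] deliver 1→3 → N3(back v1 [r])
[7] deliver 3→1 → ∅
[8] crash(0) → N0(✗back v1 [-])
[9] recover(0) → N0(back v1 [-])
[10] deliver 3→2 → ∅
[11] crash(2) → N2(✗back v1 [-])
[12] deliver 0→1 → ∅
[13] recover(2) → N2(back v1 [-])
[14] crash(2) → N2(✗back v1 [-])

1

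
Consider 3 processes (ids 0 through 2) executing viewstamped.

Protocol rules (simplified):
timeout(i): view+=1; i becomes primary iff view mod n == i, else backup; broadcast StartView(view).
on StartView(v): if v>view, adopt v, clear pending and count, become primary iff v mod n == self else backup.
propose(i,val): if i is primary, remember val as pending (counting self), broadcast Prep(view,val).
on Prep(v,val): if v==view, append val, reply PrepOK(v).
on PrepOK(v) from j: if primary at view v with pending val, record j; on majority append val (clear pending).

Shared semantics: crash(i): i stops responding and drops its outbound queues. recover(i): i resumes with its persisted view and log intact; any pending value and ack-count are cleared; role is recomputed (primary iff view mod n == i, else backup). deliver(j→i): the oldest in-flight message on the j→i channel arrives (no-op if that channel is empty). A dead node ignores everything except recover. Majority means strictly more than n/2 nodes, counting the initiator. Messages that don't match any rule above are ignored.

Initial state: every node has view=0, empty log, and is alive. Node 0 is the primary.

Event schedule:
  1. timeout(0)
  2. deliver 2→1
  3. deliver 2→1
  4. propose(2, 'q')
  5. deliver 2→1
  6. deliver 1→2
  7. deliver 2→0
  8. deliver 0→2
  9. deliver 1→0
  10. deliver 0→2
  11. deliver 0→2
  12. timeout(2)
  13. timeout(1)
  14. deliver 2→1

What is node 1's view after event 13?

[1] timeout(0) → N0(back v1 [-])
[2] deliver 2→1 → ∅
[3] deliver 2→1 → ∅
[4] propose(2,'q') → ∅
[5] deliver 2→1 → ∅
[6] deliver 1→2 → ∅
[7] deliver 2→0 → ∅
[8] deliver 0→2 → N2(back v1 [-])
[9] deliver 1→0 → ∅
[10] deliver 0→2 → ∅
[11] deliver 0→2 → ∅
[12] timeout(2) → N2(prim v2 [-])
[13] timeout(1) → N1(prim v1 [-])

1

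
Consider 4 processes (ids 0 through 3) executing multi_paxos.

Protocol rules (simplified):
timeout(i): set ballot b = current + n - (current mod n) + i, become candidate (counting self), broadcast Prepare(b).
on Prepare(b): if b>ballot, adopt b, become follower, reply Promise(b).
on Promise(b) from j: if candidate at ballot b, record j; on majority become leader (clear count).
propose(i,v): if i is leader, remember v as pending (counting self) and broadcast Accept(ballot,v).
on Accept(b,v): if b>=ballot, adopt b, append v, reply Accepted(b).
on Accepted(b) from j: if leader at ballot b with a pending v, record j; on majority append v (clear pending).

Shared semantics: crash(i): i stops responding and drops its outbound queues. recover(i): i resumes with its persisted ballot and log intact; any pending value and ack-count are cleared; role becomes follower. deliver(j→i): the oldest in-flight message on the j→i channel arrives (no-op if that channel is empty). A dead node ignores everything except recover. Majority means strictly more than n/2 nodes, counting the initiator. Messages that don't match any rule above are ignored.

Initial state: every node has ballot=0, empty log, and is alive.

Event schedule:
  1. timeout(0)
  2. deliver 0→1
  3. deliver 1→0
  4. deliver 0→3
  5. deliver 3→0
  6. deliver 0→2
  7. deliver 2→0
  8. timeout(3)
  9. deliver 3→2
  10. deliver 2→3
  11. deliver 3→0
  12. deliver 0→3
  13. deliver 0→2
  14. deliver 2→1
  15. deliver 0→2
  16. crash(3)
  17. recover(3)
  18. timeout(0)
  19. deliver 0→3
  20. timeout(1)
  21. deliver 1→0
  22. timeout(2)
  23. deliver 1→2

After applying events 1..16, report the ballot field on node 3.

[1] timeout(0) → N0(cand b4 [-])
[2] deliver 0→1 → N1(foll b4 [-])
[3] deliver 1→0 → ∅
[4] deliver 0→3 → N3(foll b4 [-])
[5] deliver 3→0 → N0(lead b4 [-])
[6] deliver 0→2 → N2(foll b4 [-])
[7] deliver 2→0 → ∅
[8] timeout(3) → N3(cand b11 [-])
[9] deliver 3→2 → N2(foll b11 [-])
[10] deliver 2→3 → ∅
[11] deliver 3→0 → N0(foll b11 [-])
[12] deliver 0→3 → N3(lead b11 [-])
[13] deliver 0→2 → ∅
[14] deliver 2→1 → ∅
[15] deliver 0→2 → ∅
[16] crash(3) → N3(✗lead b11 [-])

11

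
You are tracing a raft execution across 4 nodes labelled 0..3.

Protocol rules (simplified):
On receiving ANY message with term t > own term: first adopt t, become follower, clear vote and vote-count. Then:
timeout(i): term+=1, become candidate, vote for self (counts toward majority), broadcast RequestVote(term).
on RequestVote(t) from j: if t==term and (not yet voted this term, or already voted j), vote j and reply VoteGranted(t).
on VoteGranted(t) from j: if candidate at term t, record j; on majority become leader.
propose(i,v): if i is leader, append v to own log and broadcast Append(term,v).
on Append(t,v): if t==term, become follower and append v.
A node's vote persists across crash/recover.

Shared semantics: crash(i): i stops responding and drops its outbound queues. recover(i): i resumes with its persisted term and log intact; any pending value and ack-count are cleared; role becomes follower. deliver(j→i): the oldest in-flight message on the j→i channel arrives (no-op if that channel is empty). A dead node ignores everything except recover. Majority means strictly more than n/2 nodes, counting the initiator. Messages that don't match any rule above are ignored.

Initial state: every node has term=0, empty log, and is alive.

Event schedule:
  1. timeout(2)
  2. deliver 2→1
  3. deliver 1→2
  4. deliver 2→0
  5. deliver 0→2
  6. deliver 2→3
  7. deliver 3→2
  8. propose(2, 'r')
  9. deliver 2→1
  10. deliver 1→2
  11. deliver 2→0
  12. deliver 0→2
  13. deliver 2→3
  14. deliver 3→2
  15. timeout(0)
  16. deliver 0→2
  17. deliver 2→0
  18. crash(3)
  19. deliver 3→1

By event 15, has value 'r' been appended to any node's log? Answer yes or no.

yes

step 1 timeout(2): 2={cand,t=1,log=-}
step 2 deliver 2→1: 1={foll,t=1,log=-}
step 3 deliver 1→2: —
step 4 deliver 2→0: 0={foll,t=1,log=-}
step 5 deliver 0→2: 2={lead,t=1,log=-}
step 6 deliver 2→3: 3={foll,t=1,log=-}
step 7 deliver 3→2: —
step 8 propose(2,'r'): 2={lead,t=1,log=r}
step 9 deliver 2→1: 1={foll,t=1,log=r}
step 10 deliver 1→2: —
step 11 deliver 2→0: 0={foll,t=1,log=r}
step 12 deliver 0→2: —
step 13 deliver 2→3: 3={foll,t=1,log=r}
step 14 deliver 3→2: —
step 15 timeout(0): 0={cand,t=2,log=r}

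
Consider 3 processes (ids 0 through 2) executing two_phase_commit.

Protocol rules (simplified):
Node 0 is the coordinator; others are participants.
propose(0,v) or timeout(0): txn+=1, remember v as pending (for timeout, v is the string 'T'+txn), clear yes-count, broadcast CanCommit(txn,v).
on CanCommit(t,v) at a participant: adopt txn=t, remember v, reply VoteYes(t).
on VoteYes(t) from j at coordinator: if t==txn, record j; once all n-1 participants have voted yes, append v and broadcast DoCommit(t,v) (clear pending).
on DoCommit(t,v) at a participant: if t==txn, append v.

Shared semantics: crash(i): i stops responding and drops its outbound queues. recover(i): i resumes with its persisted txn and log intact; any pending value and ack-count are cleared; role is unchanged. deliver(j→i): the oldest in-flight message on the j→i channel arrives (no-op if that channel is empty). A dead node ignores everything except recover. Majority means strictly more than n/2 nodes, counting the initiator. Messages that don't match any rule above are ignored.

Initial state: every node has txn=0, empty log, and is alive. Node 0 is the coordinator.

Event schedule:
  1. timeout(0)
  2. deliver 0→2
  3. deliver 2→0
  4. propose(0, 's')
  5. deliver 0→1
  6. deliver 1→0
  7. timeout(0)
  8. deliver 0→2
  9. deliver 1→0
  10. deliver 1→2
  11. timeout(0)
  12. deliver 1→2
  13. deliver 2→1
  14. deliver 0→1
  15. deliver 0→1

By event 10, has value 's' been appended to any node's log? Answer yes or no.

no

after 1 — timeout(0): n0:coor/t1/[-]
after 2 — deliver 0→2: n2:part/t1/[-]
after 3 — deliver 2→0: ·
after 4 — propose(0,'s'): n0:coor/t2/[-]
after 5 — deliver 0→1: n1:part/t1/[-]
after 6 — deliver 1→0: ·
after 7 — timeout(0): n0:coor/t3/[-]
after 8 — deliver 0→2: n2:part/t2/[-]
after 9 — deliver 1→0: ·
after 10 — deliver 1→2: ·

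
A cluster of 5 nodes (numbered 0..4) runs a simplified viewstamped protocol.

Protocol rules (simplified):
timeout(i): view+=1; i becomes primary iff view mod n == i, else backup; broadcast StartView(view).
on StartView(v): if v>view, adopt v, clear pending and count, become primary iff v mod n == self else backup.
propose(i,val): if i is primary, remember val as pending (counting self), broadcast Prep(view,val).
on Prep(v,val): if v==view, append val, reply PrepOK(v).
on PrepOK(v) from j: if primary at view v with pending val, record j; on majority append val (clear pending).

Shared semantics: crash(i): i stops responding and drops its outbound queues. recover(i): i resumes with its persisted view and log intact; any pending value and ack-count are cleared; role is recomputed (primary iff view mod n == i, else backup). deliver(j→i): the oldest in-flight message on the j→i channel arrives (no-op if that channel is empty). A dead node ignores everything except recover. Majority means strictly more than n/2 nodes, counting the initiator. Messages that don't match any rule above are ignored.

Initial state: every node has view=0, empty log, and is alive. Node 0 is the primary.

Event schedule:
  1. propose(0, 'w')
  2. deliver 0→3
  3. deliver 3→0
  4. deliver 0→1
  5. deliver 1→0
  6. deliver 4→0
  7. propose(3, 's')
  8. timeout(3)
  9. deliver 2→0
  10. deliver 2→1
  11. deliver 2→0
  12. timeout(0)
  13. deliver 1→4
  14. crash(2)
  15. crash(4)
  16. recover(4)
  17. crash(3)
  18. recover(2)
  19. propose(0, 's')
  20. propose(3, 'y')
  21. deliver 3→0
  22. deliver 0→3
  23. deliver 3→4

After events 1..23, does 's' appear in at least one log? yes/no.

no

step 1 propose(0,'w'): —
step 2 deliver 0→3: 3={back,v=0,log=w}
step 3 deliver 3→0: —
step 4 deliver 0→1: 1={back,v=0,log=w}
step 5 deliver 1→0: 0={prim,v=0,log=w}
step 6 deliver 4→0: —
step 7 propose(3,'s'): —
step 8 timeout(3): 3={back,v=1,log=w}
step 9 deliver 2→0: —
step 10 deliver 2→1: —
step 11 deliver 2→0: —
step 12 timeout(0): 0={back,v=1,log=w}
step 13 deliver 1→4: —
step 14 crash(2): 2={✗back,v=0,log=-}
step 15 crash(4): 4={✗back,v=0,log=-}
step 16 recover(4): 4={back,v=0,log=-}
step 17 crash(3): 3={✗back,v=1,log=w}
step 18 recover(2): 2={back,v=0,log=-}
step 19 propose(0,'s'): —
step 20 propose(3,'y'): —
step 21 deliver 3→0: —
step 22 deliver 0→3: —
step 23 deliver 3→4: —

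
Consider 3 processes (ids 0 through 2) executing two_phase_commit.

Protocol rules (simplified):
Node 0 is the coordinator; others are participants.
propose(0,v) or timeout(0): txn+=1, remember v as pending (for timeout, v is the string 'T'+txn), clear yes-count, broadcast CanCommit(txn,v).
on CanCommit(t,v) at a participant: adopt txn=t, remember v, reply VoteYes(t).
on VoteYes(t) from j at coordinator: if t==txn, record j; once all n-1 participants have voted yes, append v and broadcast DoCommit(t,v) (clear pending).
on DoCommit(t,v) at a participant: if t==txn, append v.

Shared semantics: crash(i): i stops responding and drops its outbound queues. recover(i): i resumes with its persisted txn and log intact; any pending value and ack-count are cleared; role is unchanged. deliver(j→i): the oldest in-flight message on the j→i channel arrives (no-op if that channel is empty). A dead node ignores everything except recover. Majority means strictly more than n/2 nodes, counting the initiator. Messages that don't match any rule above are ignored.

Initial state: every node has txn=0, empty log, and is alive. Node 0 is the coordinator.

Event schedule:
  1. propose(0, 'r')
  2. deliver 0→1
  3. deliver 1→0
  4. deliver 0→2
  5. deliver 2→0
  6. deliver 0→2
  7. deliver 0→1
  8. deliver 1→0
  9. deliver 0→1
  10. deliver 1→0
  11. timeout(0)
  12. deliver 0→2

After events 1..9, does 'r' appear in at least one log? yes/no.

e1 propose(0,'r'): 0[coor,t=1,-]
e2 deliver 0→1: 1[part,t=1,-]
e3 deliver 1→0: ·
e4 deliver 0→2: 2[part,t=1,-]
e5 deliver 2→0: 0[coor,t=1,r]
e6 deliver 0→2: 2[part,t=1,r]
e7 deliver 0→1: 1[part,t=1,r]
e8 deliver 1→0: ·
e9 deliver 0→1: ·

yes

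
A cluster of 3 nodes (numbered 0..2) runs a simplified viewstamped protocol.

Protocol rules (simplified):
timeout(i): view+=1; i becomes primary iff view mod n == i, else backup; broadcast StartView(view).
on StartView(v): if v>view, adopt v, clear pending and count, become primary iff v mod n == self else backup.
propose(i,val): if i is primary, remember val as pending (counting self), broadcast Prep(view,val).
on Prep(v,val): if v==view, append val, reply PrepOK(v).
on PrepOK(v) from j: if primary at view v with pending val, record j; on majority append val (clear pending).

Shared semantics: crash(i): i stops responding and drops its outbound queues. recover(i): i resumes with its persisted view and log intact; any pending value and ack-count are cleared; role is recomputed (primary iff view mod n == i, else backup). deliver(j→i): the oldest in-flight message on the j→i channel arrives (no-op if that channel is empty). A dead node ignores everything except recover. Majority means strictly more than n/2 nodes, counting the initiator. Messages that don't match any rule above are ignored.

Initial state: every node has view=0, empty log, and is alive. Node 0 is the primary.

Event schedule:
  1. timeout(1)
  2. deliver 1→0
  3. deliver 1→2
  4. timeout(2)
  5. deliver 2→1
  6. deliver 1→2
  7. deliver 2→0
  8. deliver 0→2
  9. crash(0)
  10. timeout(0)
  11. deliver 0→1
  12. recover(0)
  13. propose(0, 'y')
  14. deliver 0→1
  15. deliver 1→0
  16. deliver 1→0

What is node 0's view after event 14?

step 1 timeout(1): 1={prim,v=1,log=-}
step 2 deliver 1→0: 0={back,v=1,log=-}
step 3 deliver 1→2: 2={back,v=1,log=-}
step 4 timeout(2): 2={prim,v=2,log=-}
step 5 deliver 2→1: 1={back,v=2,log=-}
step 6 deliver 1→2: —
step 7 deliver 2→0: 0={back,v=2,log=-}
step 8 deliver 0→2: —
step 9 crash(0): 0={✗back,v=2,log=-}
step 10 timeout(0): —
step 11 deliver 0→1: —
step 12 recover(0): 0={back,v=2,log=-}
step 13 propose(0,'y'): —
step 14 deliver 0→1: —

2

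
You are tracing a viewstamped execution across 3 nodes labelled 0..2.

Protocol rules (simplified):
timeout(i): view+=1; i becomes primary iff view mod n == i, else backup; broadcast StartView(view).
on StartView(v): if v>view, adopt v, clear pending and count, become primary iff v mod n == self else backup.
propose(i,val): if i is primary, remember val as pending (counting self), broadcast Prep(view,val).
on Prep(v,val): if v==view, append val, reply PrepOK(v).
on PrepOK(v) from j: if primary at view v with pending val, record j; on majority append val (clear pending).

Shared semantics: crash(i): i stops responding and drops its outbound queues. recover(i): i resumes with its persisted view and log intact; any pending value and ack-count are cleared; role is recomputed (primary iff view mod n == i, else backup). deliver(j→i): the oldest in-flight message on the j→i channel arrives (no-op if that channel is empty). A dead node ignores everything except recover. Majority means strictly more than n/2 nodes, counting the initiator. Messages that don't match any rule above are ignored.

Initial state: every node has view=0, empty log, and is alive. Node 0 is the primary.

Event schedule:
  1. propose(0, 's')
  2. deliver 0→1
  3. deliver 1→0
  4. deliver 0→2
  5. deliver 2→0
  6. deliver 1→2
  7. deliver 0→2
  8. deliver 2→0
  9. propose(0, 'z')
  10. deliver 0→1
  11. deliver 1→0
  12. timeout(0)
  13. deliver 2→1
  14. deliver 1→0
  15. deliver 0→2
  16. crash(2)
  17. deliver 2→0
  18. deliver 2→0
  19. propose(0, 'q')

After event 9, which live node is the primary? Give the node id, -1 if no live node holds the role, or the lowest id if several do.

0

[1] propose(0,'s') → ∅
[2] deliver 0→1 → N1(back v0 [s])
[3] deliver 1→0 → N0(prim v0 [s])
[4] deliver 0→2 → N2(back v0 [s])
[5] deliver 2→0 → ∅
[6] deliver 1→2 → ∅
[7] deliver 0→2 → ∅
[8] deliver 2→0 → ∅
[9] propose(0,'z') → ∅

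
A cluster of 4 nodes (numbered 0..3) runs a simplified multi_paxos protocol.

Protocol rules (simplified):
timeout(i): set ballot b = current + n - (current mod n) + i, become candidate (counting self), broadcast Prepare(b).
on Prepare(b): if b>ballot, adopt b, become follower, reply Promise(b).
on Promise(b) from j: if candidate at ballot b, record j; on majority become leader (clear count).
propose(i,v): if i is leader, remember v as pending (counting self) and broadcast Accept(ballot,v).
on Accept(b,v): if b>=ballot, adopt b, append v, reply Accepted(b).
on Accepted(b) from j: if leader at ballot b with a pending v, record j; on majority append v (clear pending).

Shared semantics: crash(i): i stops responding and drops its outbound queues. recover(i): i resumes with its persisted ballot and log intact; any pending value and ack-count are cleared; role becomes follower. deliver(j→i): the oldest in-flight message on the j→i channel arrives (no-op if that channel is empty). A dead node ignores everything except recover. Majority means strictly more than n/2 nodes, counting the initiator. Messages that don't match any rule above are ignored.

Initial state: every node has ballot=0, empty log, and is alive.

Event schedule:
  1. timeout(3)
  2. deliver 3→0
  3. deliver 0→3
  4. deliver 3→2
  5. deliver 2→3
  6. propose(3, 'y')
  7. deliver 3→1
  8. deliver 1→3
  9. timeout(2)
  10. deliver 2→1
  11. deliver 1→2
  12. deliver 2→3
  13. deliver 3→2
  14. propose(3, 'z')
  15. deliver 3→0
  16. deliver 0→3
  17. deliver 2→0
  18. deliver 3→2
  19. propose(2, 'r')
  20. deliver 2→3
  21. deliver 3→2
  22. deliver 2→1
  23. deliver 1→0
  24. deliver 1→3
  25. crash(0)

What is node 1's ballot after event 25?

e1 timeout(3): 3[cand,b=7,-]
e2 deliver 3→0: 0[foll,b=7,-]
e3 deliver 0→3: ·
e4 deliver 3→2: 2[foll,b=7,-]
e5 deliver 2→3: 3[lead,b=7,-]
e6 propose(3,'y'): ·
e7 deliver 3→1: 1[foll,b=7,-]
e8 deliver 1→3: ·
e9 timeout(2): 2[cand,b=10,-]
e10 deliver 2→1: 1[foll,b=10,-]
e11 deliver 1→2: ·
e12 deliver 2→3: 3[foll,b=10,-]
e13 deliver 3→2: ·
e14 propose(3,'z'): ·
e15 deliver 3→0: 0[foll,b=7,y]
e16 deliver 0→3: ·
e17 deliver 2→0: 0[foll,b=10,y]
e18 deliver 3→2: 2[lead,b=10,-]
e19 propose(2,'r'): ·
e20 deliver 2→3: 3[foll,b=10,r]
e21 deliver 3→2: ·
e22 deliver 2→1: 1[foll,b=10,r]
e23 deliver 1→0: ·
e24 deliver 1→3: ·
e25 crash(0): 0[✗foll,b=10,y]

10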